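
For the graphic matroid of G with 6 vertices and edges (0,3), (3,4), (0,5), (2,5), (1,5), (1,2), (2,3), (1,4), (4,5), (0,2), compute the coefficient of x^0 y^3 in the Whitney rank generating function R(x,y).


R(x,y) = sum over A in 2^E of x^(r(E)-r(A)) * y^(|A|-r(A)).
G has 6 vertices, 10 edges. r(E) = 5.
Enumerate all 2^10 = 1024 subsets.
Count subsets with r(E)-r(A)=0 and |A|-r(A)=3: 45.

45


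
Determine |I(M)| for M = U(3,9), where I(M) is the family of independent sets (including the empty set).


Independent sets of U(3,9) are all subsets of size <= 3.
Count = C(9,0) + C(9,1) + C(9,2) + C(9,3)
     = 1 + 9 + 36 + 84
     = 130.

130


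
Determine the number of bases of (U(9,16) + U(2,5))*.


(M1+M2)* = M1* + M2*.
M1* = U(7,16), bases: C(16,7) = 11440.
M2* = U(3,5), bases: C(5,3) = 10.
|B(M*)| = 11440 * 10 = 114400.

114400


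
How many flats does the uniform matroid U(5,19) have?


Flats of U(5,19): every subset of size < 5 is a flat, plus E itself.
Count = C(19,0) + C(19,1) + C(19,2) + C(19,3) + C(19,4) + 1
     = 1 + 19 + 171 + 969 + 3876 + 1
     = 5037.

5037


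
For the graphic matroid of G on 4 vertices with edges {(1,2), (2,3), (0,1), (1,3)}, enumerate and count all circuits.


A circuit in a graphic matroid = edge set of a simple cycle.
G has 4 vertices and 4 edges.
Enumerating all minimal edge subsets forming cycles...
Total circuits found: 1.

1


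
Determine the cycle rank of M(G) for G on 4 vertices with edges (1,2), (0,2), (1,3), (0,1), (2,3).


Cycle rank (nullity) = |E| - r(M) = |E| - (|V| - c).
|E| = 5, |V| = 4, c = 1.
Nullity = 5 - (4 - 1) = 5 - 3 = 2.

2


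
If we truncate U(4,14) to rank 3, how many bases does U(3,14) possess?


Truncating U(4,14) to rank 3 gives U(3,14).
Bases of U(3,14) are all 3-element subsets of 14 elements.
Number of bases = C(14,3) = (14 * 13 * 12) / (1 * 2 * 3) = 364.

364


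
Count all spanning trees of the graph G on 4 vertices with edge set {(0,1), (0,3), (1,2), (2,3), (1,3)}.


By Kirchhoff's matrix tree theorem, the number of spanning trees equals
the determinant of any cofactor of the Laplacian matrix L.
G has 4 vertices and 5 edges.
Computing the (3 x 3) cofactor determinant gives 8.

8


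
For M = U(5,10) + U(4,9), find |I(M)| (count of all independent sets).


For a direct sum, |I(M1+M2)| = |I(M1)| * |I(M2)|.
|I(U(5,10))| = sum C(10,k) for k=0..5 = 638.
|I(U(4,9))| = sum C(9,k) for k=0..4 = 256.
Total = 638 * 256 = 163328.

163328


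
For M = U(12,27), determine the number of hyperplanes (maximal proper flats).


Hyperplanes of U(12,27) are flats of rank 11.
In a uniform matroid, these are exactly the (11)-element subsets.
Count = C(27,11) = 13037895.

13037895


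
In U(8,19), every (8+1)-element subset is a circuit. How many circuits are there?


In U(8,19), circuits are the (9)-element subsets.
Any set of 9 elements is dependent, and removing any one element gives
an independent set of size 8, so it is a minimal dependent set.
Number of circuits = C(19,9) = 19! / (9! * 10!) = 92378.

92378


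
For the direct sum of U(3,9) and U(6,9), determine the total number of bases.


Bases of a direct sum M1 + M2: |B| = |B(M1)| * |B(M2)|.
|B(U(3,9))| = C(9,3) = 84.
|B(U(6,9))| = C(9,6) = 84.
Total bases = 84 * 84 = 7056.

7056


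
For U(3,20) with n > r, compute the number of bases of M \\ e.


Deleting e from U(3,20) gives U(3,19) since n > r.
Bases of U(3,19) = C(19,3) = 19! / (3! * 16!) = 969.

969


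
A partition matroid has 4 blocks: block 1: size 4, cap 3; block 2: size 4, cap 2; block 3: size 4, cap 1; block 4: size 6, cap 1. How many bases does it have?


A basis picks exactly ci elements from block i.
Number of bases = product of C(|Si|, ci).
= C(4,3) * C(4,2) * C(4,1) * C(6,1)
= 4 * 6 * 4 * 6
= 576.

576


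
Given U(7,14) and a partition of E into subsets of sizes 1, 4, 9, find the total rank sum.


r(Ai) = min(|Ai|, 7) for each part.
Sum = min(1,7) + min(4,7) + min(9,7)
    = 1 + 4 + 7
    = 12.

12


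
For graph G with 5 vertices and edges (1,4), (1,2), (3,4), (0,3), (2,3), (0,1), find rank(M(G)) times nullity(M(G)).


r(M) = |V| - c = 5 - 1 = 4.
nullity = |E| - r(M) = 6 - 4 = 2.
Product = 4 * 2 = 8.

8


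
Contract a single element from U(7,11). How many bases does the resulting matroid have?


Contracting e from U(7,11) gives U(6,10).
Bases of U(6,10) = (10 choose 6) = 210.

210


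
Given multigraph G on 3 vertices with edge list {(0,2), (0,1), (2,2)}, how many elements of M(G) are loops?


In a graphic matroid, a loop is a self-loop edge (u,u) with rank 0.
Examining all 3 edges for self-loops...
Self-loops found: (2,2)
Number of loops = 1.

1


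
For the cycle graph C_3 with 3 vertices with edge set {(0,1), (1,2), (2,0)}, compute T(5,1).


T(C_3; x,y) = x + x^2 + ... + x^(2) + y.
T(5,1) = 5^1 + 5^2 + 1
= 5 + 25 + 1
= 31.

31


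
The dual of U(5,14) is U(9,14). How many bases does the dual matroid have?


The dual of U(r,n) is U(n-r, n) = U(9,14).
Bases of U(9,14) are all (9)-element subsets.
|B(M*)| = (14 choose 9) = 2002.

2002


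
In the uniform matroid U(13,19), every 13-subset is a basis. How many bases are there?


Bases of U(13,19) are all 13-element subsets of the 19-element ground set.
Number of bases = C(19,13).
(19 choose 13) = 27132.

27132


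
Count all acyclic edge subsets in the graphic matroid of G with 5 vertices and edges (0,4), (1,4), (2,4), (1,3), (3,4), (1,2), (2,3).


An independent set in a graphic matroid is an acyclic edge subset.
G has 5 vertices and 7 edges.
Enumerate all 2^7 = 128 subsets, checking for acyclicity.
Total independent sets = 76.

76


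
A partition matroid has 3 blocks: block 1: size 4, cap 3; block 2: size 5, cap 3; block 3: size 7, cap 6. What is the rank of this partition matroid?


Rank of a partition matroid = sum of min(|Si|, ci) for each block.
= min(4,3) + min(5,3) + min(7,6)
= 3 + 3 + 6
= 12.

12


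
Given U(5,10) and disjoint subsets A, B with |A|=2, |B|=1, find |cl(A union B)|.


|A union B| = 2 + 1 = 3 (disjoint).
In U(5,10), cl(S) = S if |S| < 5, else cl(S) = E.
Since 3 < 5, cl(A union B) = A union B.
|cl(A union B)| = 3.

3


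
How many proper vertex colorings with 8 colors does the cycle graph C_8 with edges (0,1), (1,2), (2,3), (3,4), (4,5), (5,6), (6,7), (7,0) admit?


P(C_8, k) = (k-1)^8 + (-1)^8*(k-1).
P(8) = (7)^8 + 7
= 5764801 + 7 = 5764808.

5764808


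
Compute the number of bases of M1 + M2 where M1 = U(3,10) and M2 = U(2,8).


Bases of a direct sum M1 + M2: |B| = |B(M1)| * |B(M2)|.
|B(U(3,10))| = C(10,3) = 120.
|B(U(2,8))| = C(8,2) = 28.
Total bases = 120 * 28 = 3360.

3360


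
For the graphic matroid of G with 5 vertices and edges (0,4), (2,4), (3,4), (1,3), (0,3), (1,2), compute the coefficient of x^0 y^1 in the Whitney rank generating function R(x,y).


R(x,y) = sum over A in 2^E of x^(r(E)-r(A)) * y^(|A|-r(A)).
G has 5 vertices, 6 edges. r(E) = 4.
Enumerate all 2^6 = 64 subsets.
Count subsets with r(E)-r(A)=0 and |A|-r(A)=1: 6.

6


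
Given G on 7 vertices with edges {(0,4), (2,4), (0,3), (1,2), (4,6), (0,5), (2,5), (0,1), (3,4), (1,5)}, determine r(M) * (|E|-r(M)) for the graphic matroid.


r(M) = |V| - c = 7 - 1 = 6.
nullity = |E| - r(M) = 10 - 6 = 4.
Product = 6 * 4 = 24.

24


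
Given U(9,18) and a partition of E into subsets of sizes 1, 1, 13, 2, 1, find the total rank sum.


r(Ai) = min(|Ai|, 9) for each part.
Sum = min(1,9) + min(1,9) + min(13,9) + min(2,9) + min(1,9)
    = 1 + 1 + 9 + 2 + 1
    = 14.

14


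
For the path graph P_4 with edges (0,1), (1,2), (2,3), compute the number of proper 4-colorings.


P(P_4, k) = k * (k-1)^(3).
P(4) = 4 * 3^3 = 4 * 27 = 108.

108


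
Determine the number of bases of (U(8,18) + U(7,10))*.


(M1+M2)* = M1* + M2*.
M1* = U(10,18), bases: C(18,10) = 43758.
M2* = U(3,10), bases: C(10,3) = 120.
|B(M*)| = 43758 * 120 = 5250960.

5250960


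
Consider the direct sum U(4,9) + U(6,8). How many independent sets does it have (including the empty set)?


For a direct sum, |I(M1+M2)| = |I(M1)| * |I(M2)|.
|I(U(4,9))| = sum C(9,k) for k=0..4 = 256.
|I(U(6,8))| = sum C(8,k) for k=0..6 = 247.
Total = 256 * 247 = 63232.

63232


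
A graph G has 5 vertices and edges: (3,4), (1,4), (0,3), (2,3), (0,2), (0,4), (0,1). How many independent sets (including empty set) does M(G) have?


An independent set in a graphic matroid is an acyclic edge subset.
G has 5 vertices and 7 edges.
Enumerate all 2^7 = 128 subsets, checking for acyclicity.
Total independent sets = 82.

82


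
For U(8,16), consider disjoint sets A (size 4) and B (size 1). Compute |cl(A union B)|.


|A union B| = 4 + 1 = 5 (disjoint).
In U(8,16), cl(S) = S if |S| < 8, else cl(S) = E.
Since 5 < 8, cl(A union B) = A union B.
|cl(A union B)| = 5.

5


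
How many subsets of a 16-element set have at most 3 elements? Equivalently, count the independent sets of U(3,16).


Independent sets of U(3,16) are all subsets of size <= 3.
Count = (16 choose 0) + (16 choose 1) + (16 choose 2) + (16 choose 3)
     = 1 + 16 + 120 + 560
     = 697.

697


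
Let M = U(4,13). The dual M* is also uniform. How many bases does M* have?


The dual of U(r,n) is U(n-r, n) = U(9,13).
Bases of U(9,13) are all (9)-element subsets.
|B(M*)| = (13 choose 9) = 715.

715


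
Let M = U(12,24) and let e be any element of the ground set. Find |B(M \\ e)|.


Deleting e from U(12,24) gives U(12,23) since n > r.
Bases of U(12,23) = C(23,12) = 1352078.

1352078


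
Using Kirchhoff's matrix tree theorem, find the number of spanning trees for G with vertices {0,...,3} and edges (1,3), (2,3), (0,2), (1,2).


By Kirchhoff's matrix tree theorem, the number of spanning trees equals
the determinant of any cofactor of the Laplacian matrix L.
G has 4 vertices and 4 edges.
Computing the (3 x 3) cofactor determinant gives 3.

3


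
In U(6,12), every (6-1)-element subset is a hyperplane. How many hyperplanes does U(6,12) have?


Hyperplanes of U(6,12) are flats of rank 5.
In a uniform matroid, these are exactly the (5)-element subsets.
Count = (12 choose 5) = 792.

792


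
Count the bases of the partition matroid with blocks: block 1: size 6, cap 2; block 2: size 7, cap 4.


A basis picks exactly ci elements from block i.
Number of bases = product of C(|Si|, ci).
= C(6,2) * C(7,4)
= 15 * 35
= 525.

525


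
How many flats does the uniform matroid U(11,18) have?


Flats of U(11,18): every subset of size < 11 is a flat, plus E itself.
Count = (18 choose 0) + (18 choose 1) + (18 choose 2) + (18 choose 3) + (18 choose 4) + (18 choose 5) + (18 choose 6) + (18 choose 7) + (18 choose 8) + (18 choose 9) + (18 choose 10) + 1
     = 1 + 18 + 153 + 816 + 3060 + 8568 + 18564 + 31824 + 43758 + 48620 + 43758 + 1
     = 199141.

199141


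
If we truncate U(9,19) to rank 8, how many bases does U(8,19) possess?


Truncating U(9,19) to rank 8 gives U(8,19).
Bases of U(8,19) are all 8-element subsets of 19 elements.
Number of bases = C(19,8) = 19! / (8! * 11!) = 75582.

75582


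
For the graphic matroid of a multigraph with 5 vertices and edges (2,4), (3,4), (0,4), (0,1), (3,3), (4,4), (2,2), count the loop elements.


In a graphic matroid, a loop is a self-loop edge (u,u) with rank 0.
Examining all 7 edges for self-loops...
Self-loops found: (3,3), (4,4), (2,2)
Number of loops = 3.

3


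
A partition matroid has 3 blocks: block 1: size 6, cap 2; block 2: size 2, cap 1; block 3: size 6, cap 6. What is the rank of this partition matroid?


Rank of a partition matroid = sum of min(|Si|, ci) for each block.
= min(6,2) + min(2,1) + min(6,6)
= 2 + 1 + 6
= 9.

9


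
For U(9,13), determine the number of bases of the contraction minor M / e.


Contracting e from U(9,13) gives U(8,12).
Bases of U(8,12) = C(12,8) = 495.

495


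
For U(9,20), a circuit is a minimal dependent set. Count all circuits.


In U(9,20), circuits are the (10)-element subsets.
Any set of 10 elements is dependent, and removing any one element gives
an independent set of size 9, so it is a minimal dependent set.
Number of circuits = C(20,10) = 20! / (10! * 10!) = 184756.

184756


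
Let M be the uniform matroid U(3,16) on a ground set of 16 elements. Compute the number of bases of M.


Bases of U(3,16) are all 3-element subsets of the 16-element ground set.
Number of bases = C(16,3).
(16 choose 3) = 560.

560


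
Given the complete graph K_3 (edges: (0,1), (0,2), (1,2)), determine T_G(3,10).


T(K_3; x,y) = x^2 + x + y.
T(3,10) = 9 + 3 + 10 = 22.

22


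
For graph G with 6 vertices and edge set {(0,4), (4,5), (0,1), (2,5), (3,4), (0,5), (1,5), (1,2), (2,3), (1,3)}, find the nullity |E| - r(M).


Cycle rank (nullity) = |E| - r(M) = |E| - (|V| - c).
|E| = 10, |V| = 6, c = 1.
Nullity = 10 - (6 - 1) = 10 - 5 = 5.

5


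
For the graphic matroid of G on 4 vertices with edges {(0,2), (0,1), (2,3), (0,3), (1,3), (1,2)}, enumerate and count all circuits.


A circuit in a graphic matroid = edge set of a simple cycle.
G has 4 vertices and 6 edges.
Enumerating all minimal edge subsets forming cycles...
Total circuits found: 7.

7


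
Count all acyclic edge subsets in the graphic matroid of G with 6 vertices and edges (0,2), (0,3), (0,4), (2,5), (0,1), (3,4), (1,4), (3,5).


An independent set in a graphic matroid is an acyclic edge subset.
G has 6 vertices and 8 edges.
Enumerate all 2^8 = 256 subsets, checking for acyclicity.
Total independent sets = 178.

178


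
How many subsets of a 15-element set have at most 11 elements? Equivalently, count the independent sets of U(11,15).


Independent sets of U(11,15) are all subsets of size <= 11.
Count = (15 choose 0) + (15 choose 1) + (15 choose 2) + (15 choose 3) + (15 choose 4) + (15 choose 5) + (15 choose 6) + (15 choose 7) + (15 choose 8) + (15 choose 9) + (15 choose 10) + (15 choose 11)
     = 1 + 15 + 105 + 455 + 1365 + 3003 + 5005 + 6435 + 6435 + 5005 + 3003 + 1365
     = 32192.

32192


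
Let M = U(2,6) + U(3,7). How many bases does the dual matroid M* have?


(M1+M2)* = M1* + M2*.
M1* = U(4,6), bases: C(6,4) = 15.
M2* = U(4,7), bases: C(7,4) = 35.
|B(M*)| = 15 * 35 = 525.

525


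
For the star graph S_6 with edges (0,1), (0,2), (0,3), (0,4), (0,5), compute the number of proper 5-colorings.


P(tree, k) = k * (k-1)^(5) for any tree on 6 vertices.
P(5) = 5 * 4^5 = 5 * 1024 = 5120.

5120


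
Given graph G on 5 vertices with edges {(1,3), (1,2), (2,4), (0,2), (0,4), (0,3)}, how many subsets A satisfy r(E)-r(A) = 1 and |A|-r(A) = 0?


R(x,y) = sum over A in 2^E of x^(r(E)-r(A)) * y^(|A|-r(A)).
G has 5 vertices, 6 edges. r(E) = 4.
Enumerate all 2^6 = 64 subsets.
Count subsets with r(E)-r(A)=1 and |A|-r(A)=0: 19.

19


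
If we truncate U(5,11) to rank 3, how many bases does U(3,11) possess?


Truncating U(5,11) to rank 3 gives U(3,11).
Bases of U(3,11) are all 3-element subsets of 11 elements.
Number of bases = C(11,3) = 11! / (3! * 8!) = 165.

165


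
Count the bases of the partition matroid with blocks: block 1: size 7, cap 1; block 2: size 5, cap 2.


A basis picks exactly ci elements from block i.
Number of bases = product of C(|Si|, ci).
= C(7,1) * C(5,2)
= 7 * 10
= 70.

70


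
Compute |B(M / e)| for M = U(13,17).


Contracting e from U(13,17) gives U(12,16).
Bases of U(12,16) = C(16,12) = 1820.

1820


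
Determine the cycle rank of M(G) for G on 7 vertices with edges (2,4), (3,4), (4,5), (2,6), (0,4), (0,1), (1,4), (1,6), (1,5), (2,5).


Cycle rank (nullity) = |E| - r(M) = |E| - (|V| - c).
|E| = 10, |V| = 7, c = 1.
Nullity = 10 - (7 - 1) = 10 - 6 = 4.

4


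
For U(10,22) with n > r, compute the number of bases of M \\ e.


Deleting e from U(10,22) gives U(10,21) since n > r.
Bases of U(10,21) = (21 choose 10) = 352716.

352716


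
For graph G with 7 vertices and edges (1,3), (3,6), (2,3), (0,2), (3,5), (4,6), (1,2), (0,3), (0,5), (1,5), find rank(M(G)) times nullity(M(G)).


r(M) = |V| - c = 7 - 1 = 6.
nullity = |E| - r(M) = 10 - 6 = 4.
Product = 6 * 4 = 24.

24


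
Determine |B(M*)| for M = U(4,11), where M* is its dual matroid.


The dual of U(r,n) is U(n-r, n) = U(7,11).
Bases of U(7,11) are all (7)-element subsets.
|B(M*)| = (11 choose 7) = 330.

330


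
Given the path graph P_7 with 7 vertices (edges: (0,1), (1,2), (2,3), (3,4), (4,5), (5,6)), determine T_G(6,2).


A path on 7 vertices is a tree with 6 edges.
T(x,y) = x^(6) for any tree.
T(6,2) = 6^6 = 46656.

46656


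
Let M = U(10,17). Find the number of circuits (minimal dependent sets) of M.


In U(10,17), circuits are the (11)-element subsets.
Any set of 11 elements is dependent, and removing any one element gives
an independent set of size 10, so it is a minimal dependent set.
Number of circuits = C(17,11) = 12376.

12376


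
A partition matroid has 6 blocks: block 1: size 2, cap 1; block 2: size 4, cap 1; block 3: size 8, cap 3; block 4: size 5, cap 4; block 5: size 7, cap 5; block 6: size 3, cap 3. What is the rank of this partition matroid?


Rank of a partition matroid = sum of min(|Si|, ci) for each block.
= min(2,1) + min(4,1) + min(8,3) + min(5,4) + min(7,5) + min(3,3)
= 1 + 1 + 3 + 4 + 5 + 3
= 17.

17


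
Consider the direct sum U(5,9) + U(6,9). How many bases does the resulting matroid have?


Bases of a direct sum M1 + M2: |B| = |B(M1)| * |B(M2)|.
|B(U(5,9))| = C(9,5) = 126.
|B(U(6,9))| = C(9,6) = 84.
Total bases = 126 * 84 = 10584.

10584


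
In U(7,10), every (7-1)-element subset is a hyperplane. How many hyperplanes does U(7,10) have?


Hyperplanes of U(7,10) are flats of rank 6.
In a uniform matroid, these are exactly the (6)-element subsets.
Count = (10 choose 6) = 210.

210


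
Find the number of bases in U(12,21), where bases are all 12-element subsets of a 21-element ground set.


Bases of U(12,21) are all 12-element subsets of the 21-element ground set.
Number of bases = C(21,12).
C(21,12) = 21! / (12! * 9!) = 293930.

293930


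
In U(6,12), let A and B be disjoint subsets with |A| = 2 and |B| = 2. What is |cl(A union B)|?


|A union B| = 2 + 2 = 4 (disjoint).
In U(6,12), cl(S) = S if |S| < 6, else cl(S) = E.
Since 4 < 6, cl(A union B) = A union B.
|cl(A union B)| = 4.

4


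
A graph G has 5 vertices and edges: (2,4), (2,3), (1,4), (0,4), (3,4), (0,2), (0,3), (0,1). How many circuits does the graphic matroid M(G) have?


A circuit in a graphic matroid = edge set of a simple cycle.
G has 5 vertices and 8 edges.
Enumerating all minimal edge subsets forming cycles...
Total circuits found: 12.

12


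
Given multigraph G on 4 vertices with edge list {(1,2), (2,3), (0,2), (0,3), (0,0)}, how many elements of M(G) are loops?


In a graphic matroid, a loop is a self-loop edge (u,u) with rank 0.
Examining all 5 edges for self-loops...
Self-loops found: (0,0)
Number of loops = 1.

1


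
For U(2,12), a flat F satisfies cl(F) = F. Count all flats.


Flats of U(2,12): every subset of size < 2 is a flat, plus E itself.
Count = C(12,0) + C(12,1) + 1
     = 1 + 12 + 1
     = 14.

14


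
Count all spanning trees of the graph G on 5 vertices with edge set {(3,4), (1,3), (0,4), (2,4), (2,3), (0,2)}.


By Kirchhoff's matrix tree theorem, the number of spanning trees equals
the determinant of any cofactor of the Laplacian matrix L.
G has 5 vertices and 6 edges.
Computing the (4 x 4) cofactor determinant gives 8.

8


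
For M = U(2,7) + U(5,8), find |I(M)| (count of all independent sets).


For a direct sum, |I(M1+M2)| = |I(M1)| * |I(M2)|.
|I(U(2,7))| = sum C(7,k) for k=0..2 = 29.
|I(U(5,8))| = sum C(8,k) for k=0..5 = 219.
Total = 29 * 219 = 6351.

6351


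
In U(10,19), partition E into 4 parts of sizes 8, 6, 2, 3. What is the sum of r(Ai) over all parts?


r(Ai) = min(|Ai|, 10) for each part.
Sum = min(8,10) + min(6,10) + min(2,10) + min(3,10)
    = 8 + 6 + 2 + 3
    = 19.

19


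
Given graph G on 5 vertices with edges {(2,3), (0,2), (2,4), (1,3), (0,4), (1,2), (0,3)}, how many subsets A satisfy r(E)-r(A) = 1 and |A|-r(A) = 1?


R(x,y) = sum over A in 2^E of x^(r(E)-r(A)) * y^(|A|-r(A)).
G has 5 vertices, 7 edges. r(E) = 4.
Enumerate all 2^7 = 128 subsets.
Count subsets with r(E)-r(A)=1 and |A|-r(A)=1: 14.

14


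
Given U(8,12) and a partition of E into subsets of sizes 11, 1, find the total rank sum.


r(Ai) = min(|Ai|, 8) for each part.
Sum = min(11,8) + min(1,8)
    = 8 + 1
    = 9.

9


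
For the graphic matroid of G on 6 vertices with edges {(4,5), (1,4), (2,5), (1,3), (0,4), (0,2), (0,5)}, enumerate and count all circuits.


A circuit in a graphic matroid = edge set of a simple cycle.
G has 6 vertices and 7 edges.
Enumerating all minimal edge subsets forming cycles...
Total circuits found: 3.

3


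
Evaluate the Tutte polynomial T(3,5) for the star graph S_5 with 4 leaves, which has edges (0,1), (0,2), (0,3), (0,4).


A star on 5 vertices is a tree with 4 edges.
T(x,y) = x^(4) for any tree.
T(3,5) = 3^4 = 81.

81


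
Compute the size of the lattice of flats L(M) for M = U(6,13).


Flats of U(6,13): every subset of size < 6 is a flat, plus E itself.
Count = C(13,0) + C(13,1) + C(13,2) + C(13,3) + C(13,4) + C(13,5) + 1
     = 1 + 13 + 78 + 286 + 715 + 1287 + 1
     = 2381.

2381


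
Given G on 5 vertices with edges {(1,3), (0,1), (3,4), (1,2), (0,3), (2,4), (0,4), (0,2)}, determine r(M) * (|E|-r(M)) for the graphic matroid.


r(M) = |V| - c = 5 - 1 = 4.
nullity = |E| - r(M) = 8 - 4 = 4.
Product = 4 * 4 = 16.

16


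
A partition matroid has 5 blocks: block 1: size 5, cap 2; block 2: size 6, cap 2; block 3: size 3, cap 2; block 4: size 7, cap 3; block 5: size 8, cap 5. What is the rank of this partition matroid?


Rank of a partition matroid = sum of min(|Si|, ci) for each block.
= min(5,2) + min(6,2) + min(3,2) + min(7,3) + min(8,5)
= 2 + 2 + 2 + 3 + 5
= 14.

14


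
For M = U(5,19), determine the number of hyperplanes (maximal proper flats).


Hyperplanes of U(5,19) are flats of rank 4.
In a uniform matroid, these are exactly the (4)-element subsets.
Count = (19 choose 4) = 3876.

3876


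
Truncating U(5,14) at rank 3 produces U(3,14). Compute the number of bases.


Truncating U(5,14) to rank 3 gives U(3,14).
Bases of U(3,14) are all 3-element subsets of 14 elements.
Number of bases = C(14,3) = 14! / (3! * 11!) = 364.

364


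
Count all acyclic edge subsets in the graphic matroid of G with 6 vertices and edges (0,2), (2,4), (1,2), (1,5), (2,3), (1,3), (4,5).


An independent set in a graphic matroid is an acyclic edge subset.
G has 6 vertices and 7 edges.
Enumerate all 2^7 = 128 subsets, checking for acyclicity.
Total independent sets = 104.

104


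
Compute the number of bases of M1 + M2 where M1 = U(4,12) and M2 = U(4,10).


Bases of a direct sum M1 + M2: |B| = |B(M1)| * |B(M2)|.
|B(U(4,12))| = C(12,4) = 495.
|B(U(4,10))| = C(10,4) = 210.
Total bases = 495 * 210 = 103950.

103950


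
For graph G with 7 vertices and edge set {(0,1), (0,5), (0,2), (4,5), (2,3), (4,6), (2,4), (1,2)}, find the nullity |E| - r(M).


Cycle rank (nullity) = |E| - r(M) = |E| - (|V| - c).
|E| = 8, |V| = 7, c = 1.
Nullity = 8 - (7 - 1) = 8 - 6 = 2.

2


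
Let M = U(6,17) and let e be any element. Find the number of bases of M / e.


Contracting e from U(6,17) gives U(5,16).
Bases of U(5,16) = C(16,5) = 4368.

4368


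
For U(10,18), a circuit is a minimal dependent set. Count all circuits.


In U(10,18), circuits are the (11)-element subsets.
Any set of 11 elements is dependent, and removing any one element gives
an independent set of size 10, so it is a minimal dependent set.
Number of circuits = (18 choose 11) = 31824.

31824


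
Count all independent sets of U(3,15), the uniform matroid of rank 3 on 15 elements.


Independent sets of U(3,15) are all subsets of size <= 3.
Count = (15 choose 0) + (15 choose 1) + (15 choose 2) + (15 choose 3)
     = 1 + 15 + 105 + 455
     = 576.

576


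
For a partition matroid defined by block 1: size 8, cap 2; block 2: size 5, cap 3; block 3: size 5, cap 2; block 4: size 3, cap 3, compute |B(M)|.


A basis picks exactly ci elements from block i.
Number of bases = product of C(|Si|, ci).
= C(8,2) * C(5,3) * C(5,2) * C(3,3)
= 28 * 10 * 10 * 1
= 2800.

2800


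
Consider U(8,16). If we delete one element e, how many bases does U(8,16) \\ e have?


Deleting e from U(8,16) gives U(8,15) since n > r.
Bases of U(8,15) = C(15,8) = 15! / (8! * 7!) = 6435.

6435


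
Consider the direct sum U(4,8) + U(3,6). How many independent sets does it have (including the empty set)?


For a direct sum, |I(M1+M2)| = |I(M1)| * |I(M2)|.
|I(U(4,8))| = sum C(8,k) for k=0..4 = 163.
|I(U(3,6))| = sum C(6,k) for k=0..3 = 42.
Total = 163 * 42 = 6846.

6846


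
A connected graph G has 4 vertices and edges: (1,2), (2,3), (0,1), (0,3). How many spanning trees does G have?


By Kirchhoff's matrix tree theorem, the number of spanning trees equals
the determinant of any cofactor of the Laplacian matrix L.
G has 4 vertices and 4 edges.
Computing the (3 x 3) cofactor determinant gives 4.

4


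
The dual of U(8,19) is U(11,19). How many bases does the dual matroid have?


The dual of U(r,n) is U(n-r, n) = U(11,19).
Bases of U(11,19) are all (11)-element subsets.
|B(M*)| = (19 choose 11) = 75582.

75582


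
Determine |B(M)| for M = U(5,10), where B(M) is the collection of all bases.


Bases of U(5,10) are all 5-element subsets of the 10-element ground set.
Number of bases = C(10,5).
(10 choose 5) = 252.

252


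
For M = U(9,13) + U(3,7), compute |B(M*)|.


(M1+M2)* = M1* + M2*.
M1* = U(4,13), bases: C(13,4) = 715.
M2* = U(4,7), bases: C(7,4) = 35.
|B(M*)| = 715 * 35 = 25025.

25025


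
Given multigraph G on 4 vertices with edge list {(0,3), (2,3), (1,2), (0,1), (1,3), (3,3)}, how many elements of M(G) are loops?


In a graphic matroid, a loop is a self-loop edge (u,u) with rank 0.
Examining all 6 edges for self-loops...
Self-loops found: (3,3)
Number of loops = 1.

1


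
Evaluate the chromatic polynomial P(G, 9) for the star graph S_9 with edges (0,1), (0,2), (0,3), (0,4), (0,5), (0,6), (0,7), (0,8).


P(tree, k) = k * (k-1)^(8) for any tree on 9 vertices.
P(9) = 9 * 8^8 = 9 * 16777216 = 150994944.

150994944


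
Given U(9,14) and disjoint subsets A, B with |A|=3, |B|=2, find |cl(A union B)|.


|A union B| = 3 + 2 = 5 (disjoint).
In U(9,14), cl(S) = S if |S| < 9, else cl(S) = E.
Since 5 < 9, cl(A union B) = A union B.
|cl(A union B)| = 5.

5


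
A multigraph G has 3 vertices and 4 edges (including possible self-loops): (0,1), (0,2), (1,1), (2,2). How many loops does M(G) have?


In a graphic matroid, a loop is a self-loop edge (u,u) with rank 0.
Examining all 4 edges for self-loops...
Self-loops found: (1,1), (2,2)
Number of loops = 2.

2


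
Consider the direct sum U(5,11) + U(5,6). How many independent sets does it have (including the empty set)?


For a direct sum, |I(M1+M2)| = |I(M1)| * |I(M2)|.
|I(U(5,11))| = sum C(11,k) for k=0..5 = 1024.
|I(U(5,6))| = sum C(6,k) for k=0..5 = 63.
Total = 1024 * 63 = 64512.

64512


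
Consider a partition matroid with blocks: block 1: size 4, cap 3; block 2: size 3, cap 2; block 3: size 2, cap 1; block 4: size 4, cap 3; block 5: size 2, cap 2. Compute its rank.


Rank of a partition matroid = sum of min(|Si|, ci) for each block.
= min(4,3) + min(3,2) + min(2,1) + min(4,3) + min(2,2)
= 3 + 2 + 1 + 3 + 2
= 11.

11


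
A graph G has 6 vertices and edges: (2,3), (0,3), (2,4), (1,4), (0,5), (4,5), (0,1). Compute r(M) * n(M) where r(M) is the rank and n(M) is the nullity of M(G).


r(M) = |V| - c = 6 - 1 = 5.
nullity = |E| - r(M) = 7 - 5 = 2.
Product = 5 * 2 = 10.

10


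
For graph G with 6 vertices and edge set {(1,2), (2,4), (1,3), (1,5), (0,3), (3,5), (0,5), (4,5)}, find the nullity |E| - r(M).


Cycle rank (nullity) = |E| - r(M) = |E| - (|V| - c).
|E| = 8, |V| = 6, c = 1.
Nullity = 8 - (6 - 1) = 8 - 5 = 3.

3


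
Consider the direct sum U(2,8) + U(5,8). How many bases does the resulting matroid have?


Bases of a direct sum M1 + M2: |B| = |B(M1)| * |B(M2)|.
|B(U(2,8))| = C(8,2) = 28.
|B(U(5,8))| = C(8,5) = 56.
Total bases = 28 * 56 = 1568.

1568


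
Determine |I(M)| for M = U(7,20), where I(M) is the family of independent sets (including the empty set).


Independent sets of U(7,20) are all subsets of size <= 7.
Count = (20 choose 0) + (20 choose 1) + (20 choose 2) + (20 choose 3) + (20 choose 4) + (20 choose 5) + (20 choose 6) + (20 choose 7)
     = 1 + 20 + 190 + 1140 + 4845 + 15504 + 38760 + 77520
     = 137980.

137980


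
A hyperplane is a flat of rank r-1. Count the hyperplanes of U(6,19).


Hyperplanes of U(6,19) are flats of rank 5.
In a uniform matroid, these are exactly the (5)-element subsets.
Count = C(19,5) = 11628.

11628


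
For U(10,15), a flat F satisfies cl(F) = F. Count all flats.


Flats of U(10,15): every subset of size < 10 is a flat, plus E itself.
Count = C(15,0) + C(15,1) + C(15,2) + C(15,3) + C(15,4) + C(15,5) + C(15,6) + C(15,7) + C(15,8) + C(15,9) + 1
     = 1 + 15 + 105 + 455 + 1365 + 3003 + 5005 + 6435 + 6435 + 5005 + 1
     = 27825.

27825


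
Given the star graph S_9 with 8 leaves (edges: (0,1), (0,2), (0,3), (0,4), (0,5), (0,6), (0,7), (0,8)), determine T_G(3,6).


A star on 9 vertices is a tree with 8 edges.
T(x,y) = x^(8) for any tree.
T(3,6) = 3^8 = 6561.

6561


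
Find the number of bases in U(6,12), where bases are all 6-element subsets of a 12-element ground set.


Bases of U(6,12) are all 6-element subsets of the 12-element ground set.
Number of bases = C(12,6).
C(12,6) = 924.

924


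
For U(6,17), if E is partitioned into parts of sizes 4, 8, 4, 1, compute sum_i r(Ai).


r(Ai) = min(|Ai|, 6) for each part.
Sum = min(4,6) + min(8,6) + min(4,6) + min(1,6)
    = 4 + 6 + 4 + 1
    = 15.

15


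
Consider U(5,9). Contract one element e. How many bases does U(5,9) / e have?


Contracting e from U(5,9) gives U(4,8).
Bases of U(4,8) = (8 choose 4) = 70.

70


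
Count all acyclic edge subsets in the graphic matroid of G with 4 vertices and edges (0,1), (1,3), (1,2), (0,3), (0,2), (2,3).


An independent set in a graphic matroid is an acyclic edge subset.
G has 4 vertices and 6 edges.
Enumerate all 2^6 = 64 subsets, checking for acyclicity.
Total independent sets = 38.

38


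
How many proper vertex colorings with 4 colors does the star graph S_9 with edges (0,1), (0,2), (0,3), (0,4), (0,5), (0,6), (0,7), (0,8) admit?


P(tree, k) = k * (k-1)^(8) for any tree on 9 vertices.
P(4) = 4 * 3^8 = 4 * 6561 = 26244.

26244


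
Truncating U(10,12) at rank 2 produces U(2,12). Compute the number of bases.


Truncating U(10,12) to rank 2 gives U(2,12).
Bases of U(2,12) are all 2-element subsets of 12 elements.
Number of bases = C(12,2) = (12 * 11) / (1 * 2) = 66.

66


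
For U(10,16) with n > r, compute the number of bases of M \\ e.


Deleting e from U(10,16) gives U(10,15) since n > r.
Bases of U(10,15) = C(15,10) = 15! / (10! * 5!) = 3003.

3003


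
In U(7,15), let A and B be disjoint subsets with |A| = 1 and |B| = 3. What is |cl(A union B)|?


|A union B| = 1 + 3 = 4 (disjoint).
In U(7,15), cl(S) = S if |S| < 7, else cl(S) = E.
Since 4 < 7, cl(A union B) = A union B.
|cl(A union B)| = 4.

4


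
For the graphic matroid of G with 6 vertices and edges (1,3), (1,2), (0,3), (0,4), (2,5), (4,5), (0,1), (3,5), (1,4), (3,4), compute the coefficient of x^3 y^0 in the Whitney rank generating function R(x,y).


R(x,y) = sum over A in 2^E of x^(r(E)-r(A)) * y^(|A|-r(A)).
G has 6 vertices, 10 edges. r(E) = 5.
Enumerate all 2^10 = 1024 subsets.
Count subsets with r(E)-r(A)=3 and |A|-r(A)=0: 45.

45


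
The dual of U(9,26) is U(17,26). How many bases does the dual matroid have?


The dual of U(r,n) is U(n-r, n) = U(17,26).
Bases of U(17,26) are all (17)-element subsets.
|B(M*)| = C(26,17) = 3124550.

3124550


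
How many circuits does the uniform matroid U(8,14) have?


In U(8,14), circuits are the (9)-element subsets.
Any set of 9 elements is dependent, and removing any one element gives
an independent set of size 8, so it is a minimal dependent set.
Number of circuits = (14 choose 9) = 2002.

2002


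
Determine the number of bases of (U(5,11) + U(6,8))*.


(M1+M2)* = M1* + M2*.
M1* = U(6,11), bases: C(11,6) = 462.
M2* = U(2,8), bases: C(8,2) = 28.
|B(M*)| = 462 * 28 = 12936.

12936


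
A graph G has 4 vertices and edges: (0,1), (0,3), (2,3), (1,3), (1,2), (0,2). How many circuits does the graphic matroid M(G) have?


A circuit in a graphic matroid = edge set of a simple cycle.
G has 4 vertices and 6 edges.
Enumerating all minimal edge subsets forming cycles...
Total circuits found: 7.

7


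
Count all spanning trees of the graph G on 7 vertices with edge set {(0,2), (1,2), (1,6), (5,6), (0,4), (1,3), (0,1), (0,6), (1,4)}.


By Kirchhoff's matrix tree theorem, the number of spanning trees equals
the determinant of any cofactor of the Laplacian matrix L.
G has 7 vertices and 9 edges.
Computing the (6 x 6) cofactor determinant gives 20.

20


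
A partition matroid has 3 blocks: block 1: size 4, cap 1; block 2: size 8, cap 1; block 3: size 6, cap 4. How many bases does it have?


A basis picks exactly ci elements from block i.
Number of bases = product of C(|Si|, ci).
= C(4,1) * C(8,1) * C(6,4)
= 4 * 8 * 15
= 480.

480


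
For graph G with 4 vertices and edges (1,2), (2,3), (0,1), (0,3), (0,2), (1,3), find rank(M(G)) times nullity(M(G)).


r(M) = |V| - c = 4 - 1 = 3.
nullity = |E| - r(M) = 6 - 3 = 3.
Product = 3 * 3 = 9.

9


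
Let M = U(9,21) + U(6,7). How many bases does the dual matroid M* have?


(M1+M2)* = M1* + M2*.
M1* = U(12,21), bases: C(21,12) = 293930.
M2* = U(1,7), bases: C(7,1) = 7.
|B(M*)| = 293930 * 7 = 2057510.

2057510


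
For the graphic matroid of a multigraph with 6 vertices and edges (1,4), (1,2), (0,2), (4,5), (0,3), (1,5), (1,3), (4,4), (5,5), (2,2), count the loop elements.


In a graphic matroid, a loop is a self-loop edge (u,u) with rank 0.
Examining all 10 edges for self-loops...
Self-loops found: (4,4), (5,5), (2,2)
Number of loops = 3.

3


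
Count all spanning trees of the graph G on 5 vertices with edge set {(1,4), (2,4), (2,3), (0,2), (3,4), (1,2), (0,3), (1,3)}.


By Kirchhoff's matrix tree theorem, the number of spanning trees equals
the determinant of any cofactor of the Laplacian matrix L.
G has 5 vertices and 8 edges.
Computing the (4 x 4) cofactor determinant gives 40.

40


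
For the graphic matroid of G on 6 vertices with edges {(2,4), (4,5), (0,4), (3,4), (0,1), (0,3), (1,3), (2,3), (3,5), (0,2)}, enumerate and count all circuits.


A circuit in a graphic matroid = edge set of a simple cycle.
G has 6 vertices and 10 edges.
Enumerating all minimal edge subsets forming cycles...
Total circuits found: 19.

19


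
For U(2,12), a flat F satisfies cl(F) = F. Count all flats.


Flats of U(2,12): every subset of size < 2 is a flat, plus E itself.
Count = (12 choose 0) + (12 choose 1) + 1
     = 1 + 12 + 1
     = 14.

14


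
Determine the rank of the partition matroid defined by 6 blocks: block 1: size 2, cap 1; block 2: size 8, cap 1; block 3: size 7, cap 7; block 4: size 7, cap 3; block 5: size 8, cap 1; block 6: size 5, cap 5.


Rank of a partition matroid = sum of min(|Si|, ci) for each block.
= min(2,1) + min(8,1) + min(7,7) + min(7,3) + min(8,1) + min(5,5)
= 1 + 1 + 7 + 3 + 1 + 5
= 18.

18


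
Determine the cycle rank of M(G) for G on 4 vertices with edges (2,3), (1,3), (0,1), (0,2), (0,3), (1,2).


Cycle rank (nullity) = |E| - r(M) = |E| - (|V| - c).
|E| = 6, |V| = 4, c = 1.
Nullity = 6 - (4 - 1) = 6 - 3 = 3.

3


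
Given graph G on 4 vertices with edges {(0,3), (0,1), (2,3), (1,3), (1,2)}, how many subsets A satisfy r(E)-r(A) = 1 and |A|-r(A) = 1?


R(x,y) = sum over A in 2^E of x^(r(E)-r(A)) * y^(|A|-r(A)).
G has 4 vertices, 5 edges. r(E) = 3.
Enumerate all 2^5 = 32 subsets.
Count subsets with r(E)-r(A)=1 and |A|-r(A)=1: 2.

2


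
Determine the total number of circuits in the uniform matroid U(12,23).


In U(12,23), circuits are the (13)-element subsets.
Any set of 13 elements is dependent, and removing any one element gives
an independent set of size 12, so it is a minimal dependent set.
Number of circuits = C(23,13) = 1144066.

1144066


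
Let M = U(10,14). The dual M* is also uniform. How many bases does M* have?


The dual of U(r,n) is U(n-r, n) = U(4,14).
Bases of U(4,14) are all (4)-element subsets.
|B(M*)| = (14 choose 4) = 1001.

1001


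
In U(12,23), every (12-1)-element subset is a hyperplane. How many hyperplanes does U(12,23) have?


Hyperplanes of U(12,23) are flats of rank 11.
In a uniform matroid, these are exactly the (11)-element subsets.
Count = C(23,11) = 1352078.

1352078


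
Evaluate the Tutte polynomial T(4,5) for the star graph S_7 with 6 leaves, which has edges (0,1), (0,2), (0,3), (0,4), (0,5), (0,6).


A star on 7 vertices is a tree with 6 edges.
T(x,y) = x^(6) for any tree.
T(4,5) = 4^6 = 4096.

4096


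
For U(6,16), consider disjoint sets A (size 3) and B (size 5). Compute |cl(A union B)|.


|A union B| = 3 + 5 = 8 (disjoint).
In U(6,16), cl(S) = S if |S| < 6, else cl(S) = E.
Since 8 >= 6, cl(A union B) = E.
|cl(A union B)| = 16.

16


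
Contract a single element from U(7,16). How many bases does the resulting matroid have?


Contracting e from U(7,16) gives U(6,15).
Bases of U(6,15) = C(15,6) = 15! / (6! * 9!) = 5005.

5005


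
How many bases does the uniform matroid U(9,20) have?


Bases of U(9,20) are all 9-element subsets of the 20-element ground set.
Number of bases = C(20,9).
C(20,9) = 20! / (9! * 11!) = 167960.

167960


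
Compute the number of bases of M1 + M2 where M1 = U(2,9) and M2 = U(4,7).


Bases of a direct sum M1 + M2: |B| = |B(M1)| * |B(M2)|.
|B(U(2,9))| = C(9,2) = 36.
|B(U(4,7))| = C(7,4) = 35.
Total bases = 36 * 35 = 1260.

1260


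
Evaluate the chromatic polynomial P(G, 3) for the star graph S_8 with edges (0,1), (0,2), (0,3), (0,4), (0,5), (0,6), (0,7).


P(tree, k) = k * (k-1)^(7) for any tree on 8 vertices.
P(3) = 3 * 2^7 = 3 * 128 = 384.

384


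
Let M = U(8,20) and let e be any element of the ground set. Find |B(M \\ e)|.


Deleting e from U(8,20) gives U(8,19) since n > r.
Bases of U(8,19) = C(19,8) = 75582.

75582


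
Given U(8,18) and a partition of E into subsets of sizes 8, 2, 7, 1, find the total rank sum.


r(Ai) = min(|Ai|, 8) for each part.
Sum = min(8,8) + min(2,8) + min(7,8) + min(1,8)
    = 8 + 2 + 7 + 1
    = 18.

18


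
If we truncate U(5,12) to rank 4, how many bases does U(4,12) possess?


Truncating U(5,12) to rank 4 gives U(4,12).
Bases of U(4,12) are all 4-element subsets of 12 elements.
Number of bases = (12 choose 4) = 495.

495


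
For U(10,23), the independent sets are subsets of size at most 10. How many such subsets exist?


Independent sets of U(10,23) are all subsets of size <= 10.
Count = (23 choose 0) + (23 choose 1) + (23 choose 2) + (23 choose 3) + (23 choose 4) + (23 choose 5) + (23 choose 6) + (23 choose 7) + (23 choose 8) + (23 choose 9) + (23 choose 10)
     = 1 + 23 + 253 + 1771 + 8855 + 33649 + 100947 + 245157 + 490314 + 817190 + 1144066
     = 2842226.

2842226


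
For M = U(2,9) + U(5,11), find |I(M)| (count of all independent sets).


For a direct sum, |I(M1+M2)| = |I(M1)| * |I(M2)|.
|I(U(2,9))| = sum C(9,k) for k=0..2 = 46.
|I(U(5,11))| = sum C(11,k) for k=0..5 = 1024.
Total = 46 * 1024 = 47104.

47104


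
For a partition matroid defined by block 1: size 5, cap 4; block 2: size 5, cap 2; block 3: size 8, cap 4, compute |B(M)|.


A basis picks exactly ci elements from block i.
Number of bases = product of C(|Si|, ci).
= C(5,4) * C(5,2) * C(8,4)
= 5 * 10 * 70
= 3500.

3500
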